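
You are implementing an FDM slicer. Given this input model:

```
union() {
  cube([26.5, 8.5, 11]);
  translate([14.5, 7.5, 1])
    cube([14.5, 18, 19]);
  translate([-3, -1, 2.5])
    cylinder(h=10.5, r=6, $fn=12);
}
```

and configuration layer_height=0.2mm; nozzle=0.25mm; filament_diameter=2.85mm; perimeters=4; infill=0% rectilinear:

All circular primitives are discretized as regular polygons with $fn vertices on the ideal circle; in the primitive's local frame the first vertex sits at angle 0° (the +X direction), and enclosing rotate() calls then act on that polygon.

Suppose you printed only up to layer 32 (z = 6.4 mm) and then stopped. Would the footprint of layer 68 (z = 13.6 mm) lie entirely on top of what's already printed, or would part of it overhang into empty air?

Compare the two slices. At z = 6.4: the cube (footprint 26.5×8.5) is included at this height (area 225.25 mm²); the 14.5×18 cube at (14.5, 7.5) contributes its full rectangle (area 261.00 mm²); the r=6 cylinder at (-3, -1) contributes a regular 12-gon of circumradius 6 (area = (12/2)·6.000²·sin(360°/12) = 108.00 mm²); Merging all regions: the regions partially overlap — summed areas 594.25 mm² minus the doubly-counted overlap 19.34 mm² gives 574.91 mm² — area = 574.91 mm². At z = 13.6: the cube is absent (z outside [0, 11]); the 14.5×18 cube at (14.5, 7.5) contributes its full rectangle (area 261.00 mm²); the cylinder at (-3, -1) is absent (z outside [2.5, 13]); Merging all regions: only the 14.5×18 cube at (14.5, 7.5) is present, so the union is just that shape — area = 261.00 mm². Checking containment: the cross-section at z = 13.6 is a subset of the cross-section at z = 6.4.

entirely on top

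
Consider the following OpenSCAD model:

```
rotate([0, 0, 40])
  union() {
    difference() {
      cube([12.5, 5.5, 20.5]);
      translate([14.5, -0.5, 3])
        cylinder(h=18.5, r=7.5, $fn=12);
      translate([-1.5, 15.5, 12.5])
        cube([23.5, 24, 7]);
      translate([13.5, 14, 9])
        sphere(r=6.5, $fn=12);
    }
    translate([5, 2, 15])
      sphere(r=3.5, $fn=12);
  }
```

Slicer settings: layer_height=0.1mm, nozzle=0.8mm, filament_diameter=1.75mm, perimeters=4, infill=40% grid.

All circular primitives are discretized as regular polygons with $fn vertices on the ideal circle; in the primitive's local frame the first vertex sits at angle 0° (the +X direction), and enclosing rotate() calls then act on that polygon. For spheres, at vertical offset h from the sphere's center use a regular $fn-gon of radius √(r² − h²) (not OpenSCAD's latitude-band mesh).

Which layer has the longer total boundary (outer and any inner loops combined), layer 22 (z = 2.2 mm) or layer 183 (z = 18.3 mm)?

Layer 22 (z = 2.2): the cube (footprint 12.5×5.5) is included at this height (perimeter 36.00 mm); the cylinder at (14.5, -0.5) is not intersected at this z (z outside [3, 21.5]); the cube at (-1.5, 15.5) is not intersected at this z (z outside [12.5, 19.5]); the sphere at (13.5, 14) is not intersected at this z (|z−center|=6.800 > r=6.5); Taking the first minus the rest: none of the subtracted shapes is present at this height, so the 12.5×5.5 cube is unchanged — boundary = 36.00 mm; the sphere at (5, 2) does not reach this height (|z−center|=12.800 > r=3.5); Taking the union: only the result so far is present, so the union is just that shape — boundary = 36.00 mm; (rotated 40° about Z; rotation is an isometry so areas/perimeters/island counts are preserved). So its perimeter = 36.00 mm. Layer 183 (z = 18.3): the cube (footprint 12.5×5.5) is included at this height (perimeter 36.00 mm); the r=7.5 cylinder at (14.5, -0.5) gives a regular 12-gon of circumradius 7.5 (constant along its height) (perimeter = 2·12·7.500·sin(180°/12) = 46.59 mm); the cube at (-1.5, 15.5) (footprint 23.5×24) is included at this height (perimeter 95.00 mm); the sphere at (13.5, 14) is not intersected at this z (|z−center|=9.300 > r=6.5); Subtracting the remaining from the first: starting from the 12.5×5.5 cube, the r=7.5 cylinder at (14.5, -0.5) partially overlaps it — only the 23.61 mm² overlap (of its 168.75 mm²) is removed, clipping the outline; the 23.5×24 cube at (-1.5, 15.5) misses the remaining region (no effect) — boundary = 29.44 mm; the r=3.5 sphere at (5, 2) slices to a regular 12-gon of circumradius 1.166 (√(r²−h²) with h=3.3 from center) (perimeter = 2·12·1.166·sin(180°/12) = 7.24 mm); Taking the union: the r=3.5 sphere at (5, 2) lies entirely inside the result so far, so the union is just the result so far — boundary = 29.44 mm; (rotated 40° about Z; rotation is an isometry so areas/perimeters/island counts are preserved). So its perimeter = 29.44 mm. Layer 22 is larger (36.00 vs 29.44 mm).

layer 22 (z = 2.2 mm)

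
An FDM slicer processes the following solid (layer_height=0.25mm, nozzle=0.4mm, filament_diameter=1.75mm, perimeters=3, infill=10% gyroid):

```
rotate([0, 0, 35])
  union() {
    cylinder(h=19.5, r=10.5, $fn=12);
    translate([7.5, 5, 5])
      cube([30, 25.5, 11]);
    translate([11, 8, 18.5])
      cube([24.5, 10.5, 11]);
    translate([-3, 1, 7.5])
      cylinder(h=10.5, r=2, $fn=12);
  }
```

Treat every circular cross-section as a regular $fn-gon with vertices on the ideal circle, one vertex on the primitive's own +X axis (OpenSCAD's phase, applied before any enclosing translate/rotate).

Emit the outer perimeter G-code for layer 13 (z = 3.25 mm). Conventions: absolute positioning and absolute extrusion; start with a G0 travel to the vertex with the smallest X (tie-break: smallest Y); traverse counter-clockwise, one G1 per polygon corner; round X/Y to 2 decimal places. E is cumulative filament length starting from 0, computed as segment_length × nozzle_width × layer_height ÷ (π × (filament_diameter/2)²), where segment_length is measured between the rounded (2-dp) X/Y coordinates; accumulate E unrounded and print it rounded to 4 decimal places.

At z = 3.25 mm: the r=10.5 cylinder gives a regular 12-gon of circumradius 10.5 (constant along its height); the cube at (7.5, 5) is not intersected at this z (z outside [5, 16]); the cube at (11, 8) is not intersected at this z (z outside [18.5, 29.5]); the cylinder at (-3, 1) is absent (z outside [7.5, 18]); Combining (union): only the r=10.5 cylinder is present, so the union is just that shape — 1 connected region; (whole slice rotated 35° about Z — lengths, areas and connectivity unchanged). The outline is a single polygon with 12 vertices. Extrusion per mm of travel: 0.4 × 0.25 / (π × 0.875²) = 0.041575. Accumulating E over each segment gives final E = 2.7118.

G0 X-10.46 Y-0.92 Z3.25
G1 X-8.60 Y-6.02 E0.2257
G1 X-4.44 Y-9.52 E0.4517
G1 X0.92 Y-10.46 E0.6780
G1 X6.02 Y-8.60 E0.9037
G1 X9.52 Y-4.44 E1.1297
G1 X10.46 Y0.92 E1.3559
G1 X8.60 Y6.02 E1.5816
G1 X4.44 Y9.52 E1.8076
G1 X-0.92 Y10.46 E2.0339
G1 X-6.02 Y8.60 E2.2596
G1 X-9.52 Y4.44 E2.4856
G1 X-10.46 Y-0.92 E2.7118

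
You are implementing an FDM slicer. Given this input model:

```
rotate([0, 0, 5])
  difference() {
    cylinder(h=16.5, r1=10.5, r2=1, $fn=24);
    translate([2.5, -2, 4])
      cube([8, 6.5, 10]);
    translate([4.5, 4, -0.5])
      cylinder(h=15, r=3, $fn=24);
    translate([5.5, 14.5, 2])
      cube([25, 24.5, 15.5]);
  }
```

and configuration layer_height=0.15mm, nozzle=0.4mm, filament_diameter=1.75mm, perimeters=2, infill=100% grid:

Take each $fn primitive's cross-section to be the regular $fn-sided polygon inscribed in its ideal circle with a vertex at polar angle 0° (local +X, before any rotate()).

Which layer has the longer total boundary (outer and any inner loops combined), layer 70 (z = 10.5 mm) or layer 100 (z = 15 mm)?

Layer 70 (z = 10.5): the cone contributes a regular 24-gon of circumradius 4.455 (interpolated between r1=10.5 and r2=1 at t=0.636) (perimeter = 2·24·4.455·sin(180°/24) = 27.91 mm); the 8×6.5 cube at (2.5, -2) contributes its full rectangle (perimeter 29.00 mm); the r=3 cylinder at (4.5, 4) gives a regular 24-gon of circumradius 3 (constant along its height) (perimeter = 2·24·3.000·sin(180°/24) = 18.80 mm); the 25×24.5 cube at (5.5, 14.5) contributes its full rectangle (perimeter 99.00 mm); After the difference (first − rest): starting from the cone, the 8×6.5 cube at (2.5, -2) partially overlaps it — only the 8.50 mm² overlap (of its 52.00 mm²) is removed, clipping the outline; the r=3 cylinder at (4.5, 4) partially overlaps it — only the 1.44 mm² overlap (of its 27.95 mm²) is removed, clipping the outline; the 25×24.5 cube at (5.5, 14.5) misses the remaining region (no effect) — boundary = 28.30 mm; (whole slice rotated 5° about Z — lengths, areas and connectivity unchanged). So its perimeter = 28.30 mm. Layer 100 (z = 15): the cone (r1=10.5→r2=1) has section circumradius 1.864 here — a regular 24-gon (perimeter = 2·24·1.864·sin(180°/24) = 11.68 mm); the cube at (2.5, -2) is not intersected at this z (z outside [4, 14]); the cylinder at (4.5, 4) is not intersected at this z (z outside [-0.5, 14.5]); the cube at (5.5, 14.5) (footprint 25×24.5) is included at this height (perimeter 99.00 mm); Taking the first minus the rest: starting from the cone, the 25×24.5 cube at (5.5, 14.5) misses the remaining region (no effect) — boundary = 11.68 mm; (rotated 5° about Z; rotation is an isometry so areas/perimeters/island counts are preserved). So its perimeter = 11.68 mm. Layer 70 is larger (28.30 vs 11.68 mm).

layer 70 (z = 10.5 mm)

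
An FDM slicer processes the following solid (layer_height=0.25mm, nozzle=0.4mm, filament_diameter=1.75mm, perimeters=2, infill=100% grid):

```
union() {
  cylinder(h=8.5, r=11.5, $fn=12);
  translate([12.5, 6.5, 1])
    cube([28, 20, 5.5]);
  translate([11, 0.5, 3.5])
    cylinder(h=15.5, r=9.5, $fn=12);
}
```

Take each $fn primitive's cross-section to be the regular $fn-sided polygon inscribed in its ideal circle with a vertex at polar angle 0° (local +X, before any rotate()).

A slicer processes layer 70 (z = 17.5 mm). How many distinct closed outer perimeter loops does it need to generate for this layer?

At z = 17.5 mm: the cylinder is absent (z outside [0, 8.5]); the cube at (12.5, 6.5) is absent (z outside [1, 6.5]); the cylinder at (11, 0.5): section is a regular 12-gon, circumradius r=9.5; Combining (union): only the r=9.5 cylinder at (11, 0.5) is present, so the union is just that shape — 1 connected region. The result has 1 disconnected region.

1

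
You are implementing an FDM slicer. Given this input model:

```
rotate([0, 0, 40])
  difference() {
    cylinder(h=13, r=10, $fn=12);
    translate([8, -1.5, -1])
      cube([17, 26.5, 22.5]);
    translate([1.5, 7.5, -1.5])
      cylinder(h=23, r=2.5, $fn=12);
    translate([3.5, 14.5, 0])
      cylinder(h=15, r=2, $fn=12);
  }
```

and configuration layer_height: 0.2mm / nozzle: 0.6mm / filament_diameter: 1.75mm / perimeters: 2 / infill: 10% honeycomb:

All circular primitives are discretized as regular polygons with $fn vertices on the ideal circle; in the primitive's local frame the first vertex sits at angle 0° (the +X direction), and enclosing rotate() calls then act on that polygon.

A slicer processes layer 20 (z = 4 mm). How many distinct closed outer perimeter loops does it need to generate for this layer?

1

At z = 4 mm: the r=10 cylinder contributes a regular 12-gon of circumradius 10; the 17×26.5 cube at (8, -1.5) contributes its full rectangle; the r=2.5 cylinder at (1.5, 7.5) gives a regular 12-gon of circumradius 2.5 (constant along its height); the cylinder at (3.5, 14.5): section is a regular 12-gon, circumradius r=2; Subtracting the remaining from the first: starting from the r=10 cylinder, the 17×26.5 cube at (8, -1.5) partially overlaps it — only the 9.57 mm² overlap (of its 450.50 mm²) is removed, clipping the outline; the r=2.5 cylinder at (1.5, 7.5) partially overlaps it — only the 17.99 mm² overlap (of its 18.75 mm²) is removed, clipping the outline; the r=2 cylinder at (3.5, 14.5) misses the remaining region (no effect) — 1 connected region; (whole slice rotated 40° about Z — lengths, areas and connectivity unchanged). The result has 1 disconnected region.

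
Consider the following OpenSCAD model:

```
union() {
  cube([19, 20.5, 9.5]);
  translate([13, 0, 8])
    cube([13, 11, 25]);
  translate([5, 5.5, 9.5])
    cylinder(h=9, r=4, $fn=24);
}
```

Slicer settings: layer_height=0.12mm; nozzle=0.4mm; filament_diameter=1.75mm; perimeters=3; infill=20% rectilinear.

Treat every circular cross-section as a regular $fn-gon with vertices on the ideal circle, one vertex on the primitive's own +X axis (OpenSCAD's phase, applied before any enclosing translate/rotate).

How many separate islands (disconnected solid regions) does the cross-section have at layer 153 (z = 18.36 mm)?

At z = 18.36 mm: the cube is absent (z outside [0, 9.5]); the cube at (13, 0) (footprint 13×11) is included at this height; the r=4 cylinder at (5, 5.5) gives a regular 24-gon of circumradius 4 (constant along its height); Combining (union): the 2 present regions are separate (no shared area or edge), so areas and boundary lengths simply add and each stays a separate island — 2 connected regions. Overall, the cross-section has 2 separate islands. Island count = 2.

2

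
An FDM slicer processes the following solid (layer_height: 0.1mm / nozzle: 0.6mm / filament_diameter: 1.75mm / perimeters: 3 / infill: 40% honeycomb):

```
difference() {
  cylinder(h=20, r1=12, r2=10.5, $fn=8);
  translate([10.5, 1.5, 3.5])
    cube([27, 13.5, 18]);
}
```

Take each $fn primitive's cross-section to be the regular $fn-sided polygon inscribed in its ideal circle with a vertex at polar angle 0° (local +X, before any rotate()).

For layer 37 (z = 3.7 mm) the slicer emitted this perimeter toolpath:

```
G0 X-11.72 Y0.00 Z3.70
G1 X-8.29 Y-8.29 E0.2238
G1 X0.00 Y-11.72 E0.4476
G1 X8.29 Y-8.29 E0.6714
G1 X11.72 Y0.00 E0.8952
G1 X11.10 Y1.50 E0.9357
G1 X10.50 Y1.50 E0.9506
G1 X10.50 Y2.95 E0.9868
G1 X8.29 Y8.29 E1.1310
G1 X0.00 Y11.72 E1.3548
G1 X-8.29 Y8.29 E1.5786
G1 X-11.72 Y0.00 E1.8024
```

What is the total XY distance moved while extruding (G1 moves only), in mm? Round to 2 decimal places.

Sum the Euclidean lengths of each G1 segment: total = 72.25 mm.

72.25 mm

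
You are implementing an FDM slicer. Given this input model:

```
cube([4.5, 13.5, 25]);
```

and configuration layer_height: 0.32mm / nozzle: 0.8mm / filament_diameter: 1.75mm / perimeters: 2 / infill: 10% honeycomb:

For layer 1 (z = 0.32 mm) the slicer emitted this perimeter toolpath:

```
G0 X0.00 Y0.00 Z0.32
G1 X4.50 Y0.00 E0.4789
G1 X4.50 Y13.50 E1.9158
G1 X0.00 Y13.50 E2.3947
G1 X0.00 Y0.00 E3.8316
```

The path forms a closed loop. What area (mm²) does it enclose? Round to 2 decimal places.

60.75 mm²

Apply the shoelace formula to the sequence of (X, Y) vertices; enclosed area = 60.75 mm².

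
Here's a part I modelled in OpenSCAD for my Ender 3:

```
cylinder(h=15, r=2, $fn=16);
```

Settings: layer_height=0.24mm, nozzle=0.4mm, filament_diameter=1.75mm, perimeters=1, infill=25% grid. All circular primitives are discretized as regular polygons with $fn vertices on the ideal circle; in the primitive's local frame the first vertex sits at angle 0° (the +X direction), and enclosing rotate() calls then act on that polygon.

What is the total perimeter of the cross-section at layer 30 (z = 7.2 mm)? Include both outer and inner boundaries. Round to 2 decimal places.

At z = 7.2 mm: the r=2 cylinder gives a regular 16-gon of circumradius 2 (constant along its height) (perimeter = 2·16·2.000·sin(180°/16) = 12.49 mm). Overall, the cross-section is a single solid region. Total boundary length (outer) = 12.49 mm.

12.49 mm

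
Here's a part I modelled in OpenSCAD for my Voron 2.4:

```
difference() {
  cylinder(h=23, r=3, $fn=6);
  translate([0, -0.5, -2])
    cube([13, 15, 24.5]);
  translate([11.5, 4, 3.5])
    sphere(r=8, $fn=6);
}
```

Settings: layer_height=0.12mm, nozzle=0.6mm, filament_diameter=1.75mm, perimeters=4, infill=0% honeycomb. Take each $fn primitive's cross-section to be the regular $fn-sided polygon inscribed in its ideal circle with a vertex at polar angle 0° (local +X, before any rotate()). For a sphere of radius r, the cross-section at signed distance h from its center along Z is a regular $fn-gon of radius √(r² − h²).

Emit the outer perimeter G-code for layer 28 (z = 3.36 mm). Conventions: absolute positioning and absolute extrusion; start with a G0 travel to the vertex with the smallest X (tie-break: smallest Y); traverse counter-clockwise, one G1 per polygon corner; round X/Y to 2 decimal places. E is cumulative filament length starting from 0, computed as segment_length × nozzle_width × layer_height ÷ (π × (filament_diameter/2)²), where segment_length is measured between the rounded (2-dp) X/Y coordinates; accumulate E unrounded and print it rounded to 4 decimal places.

At z = 3.36 mm: the cylinder: section is a regular 6-gon, circumradius r=3; the cube at (0, -0.5) is present — its section is the full 13×15 rectangle; the sphere at (11.5, 4): section is a regular 6-gon, circumradius = √(r²−h²) = √(8²−0.14²) = 7.999; Taking the first minus the rest: starting from the r=3 cylinder, the 13×15 cube at (0, -0.5) partially overlaps it — only the 7.27 mm² overlap (of its 195.00 mm²) is removed, clipping the outline; the r=8 sphere at (11.5, 4) misses the remaining region (no effect) — 1 connected region. The outline is a single polygon with 7 vertices. Extrusion per mm of travel: 0.6 × 0.12 / (π × 0.875²) = 0.029934. Accumulating E over each segment gives final E = 0.5609.

G0 X-3.00 Y0.00 Z3.36
G1 X-1.50 Y-2.60 E0.0899
G1 X1.50 Y-2.60 E0.1797
G1 X2.71 Y-0.50 E0.2522
G1 X0.00 Y-0.50 E0.3333
G1 X0.00 Y2.60 E0.4261
G1 X-1.50 Y2.60 E0.4710
G1 X-3.00 Y0.00 E0.5609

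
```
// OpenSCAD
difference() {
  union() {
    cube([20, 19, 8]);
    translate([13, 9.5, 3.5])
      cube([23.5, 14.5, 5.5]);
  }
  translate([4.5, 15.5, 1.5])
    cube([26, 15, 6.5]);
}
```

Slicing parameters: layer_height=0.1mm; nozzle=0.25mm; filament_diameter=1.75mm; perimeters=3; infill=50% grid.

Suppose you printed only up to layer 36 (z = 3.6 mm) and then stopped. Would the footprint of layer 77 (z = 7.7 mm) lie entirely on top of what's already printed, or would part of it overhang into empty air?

entirely on top

Compare the two slices. At z = 3.6: the 20×19 cube contributes its full rectangle (area 380.00 mm²); the 23.5×14.5 cube at (13, 9.5) contributes its full rectangle (area 340.75 mm²); Taking the union: the regions partially overlap — summed areas 720.75 mm² minus the doubly-counted overlap 66.50 mm² gives 654.25 mm² — area = 654.25 mm²; the 26×15 cube at (4.5, 15.5) contributes its full rectangle (area 390.00 mm²); After the difference (first − rest): starting from that combined region (654.25 mm²), the 26×15 cube at (4.5, 15.5) partially overlaps it — only the 178.50 mm² overlap (of its 390.00 mm²) is removed, clipping the outline — area = 475.75 mm². At z = 7.7: the 20×19 cube contributes its full rectangle (area 380.00 mm²); the cube at (13, 9.5) is present — its section is the full 23.5×14.5 rectangle (area 340.75 mm²); Merging all regions: the regions partially overlap — summed areas 720.75 mm² minus the doubly-counted overlap 66.50 mm² gives 654.25 mm² — area = 654.25 mm²; the cube at (4.5, 15.5) is present — its section is the full 26×15 rectangle (area 390.00 mm²); Subtracting the remaining from the first: starting from that combined region (654.25 mm²), the 26×15 cube at (4.5, 15.5) partially overlaps it — only the 178.50 mm² overlap (of its 390.00 mm²) is removed, clipping the outline — area = 475.75 mm². Checking containment: the cross-section at z = 7.7 is a subset of the cross-section at z = 3.6.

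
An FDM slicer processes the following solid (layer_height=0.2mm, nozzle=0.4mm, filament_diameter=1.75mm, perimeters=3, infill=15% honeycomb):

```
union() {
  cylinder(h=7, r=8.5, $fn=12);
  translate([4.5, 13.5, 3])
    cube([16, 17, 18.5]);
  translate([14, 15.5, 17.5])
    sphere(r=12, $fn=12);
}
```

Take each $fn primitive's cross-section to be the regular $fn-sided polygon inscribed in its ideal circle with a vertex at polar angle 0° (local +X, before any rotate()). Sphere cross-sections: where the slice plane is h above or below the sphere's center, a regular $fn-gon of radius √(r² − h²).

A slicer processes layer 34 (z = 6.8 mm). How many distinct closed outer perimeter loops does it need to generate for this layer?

2

At z = 6.8 mm: the r=8.5 cylinder contributes a regular 12-gon of circumradius 8.5; the cube at (4.5, 13.5) (footprint 16×17) is included at this height; the sphere at (14, 15.5): section is a regular 12-gon, circumradius = √(r²−h²) = √(12²−10.7²) = 5.432; Merging all regions: the regions partially overlap (shared area 64.92 mm²), so overlapping operands fuse into one piece — 2 connected regions. The result has 2 disconnected regions.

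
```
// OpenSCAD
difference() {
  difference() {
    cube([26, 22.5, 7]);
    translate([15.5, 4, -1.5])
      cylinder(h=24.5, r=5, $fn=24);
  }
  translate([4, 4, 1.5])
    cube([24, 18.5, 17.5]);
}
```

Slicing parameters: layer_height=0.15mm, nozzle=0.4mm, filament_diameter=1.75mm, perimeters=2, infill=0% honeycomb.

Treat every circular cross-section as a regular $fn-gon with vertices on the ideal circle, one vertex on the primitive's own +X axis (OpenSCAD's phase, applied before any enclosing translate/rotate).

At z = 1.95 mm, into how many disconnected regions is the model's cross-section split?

At z = 1.95 mm: the 26×22.5 cube contributes its full rectangle; the r=5 cylinder at (15.5, 4) contributes a regular 24-gon of circumradius 5; Subtracting the remaining from the first: starting from the 26×22.5 cube, the r=5 cylinder at (15.5, 4) partially overlaps it — only the 73.74 mm² overlap (of its 77.65 mm²) is removed, clipping the outline — 1 connected region; the cube at (4, 4) is present — its section is the full 24×18.5 rectangle; Subtracting the remaining from the first: starting from the result so far, the 24×18.5 cube at (4, 4) partially overlaps it — only the 368.18 mm² overlap (of its 444.00 mm²) is removed, clipping the outline — 2 connected regions. The result has 2 disconnected regions.

2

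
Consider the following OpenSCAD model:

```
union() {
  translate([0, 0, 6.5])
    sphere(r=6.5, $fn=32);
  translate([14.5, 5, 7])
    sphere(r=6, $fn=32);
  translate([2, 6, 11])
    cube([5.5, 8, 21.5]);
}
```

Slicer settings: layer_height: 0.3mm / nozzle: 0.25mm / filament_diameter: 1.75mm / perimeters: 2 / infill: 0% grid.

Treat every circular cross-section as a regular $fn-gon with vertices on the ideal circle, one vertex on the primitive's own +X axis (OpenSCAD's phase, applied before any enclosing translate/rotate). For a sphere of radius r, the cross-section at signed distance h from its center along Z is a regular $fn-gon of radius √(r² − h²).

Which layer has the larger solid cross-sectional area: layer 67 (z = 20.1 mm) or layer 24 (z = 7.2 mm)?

layer 24 (z = 7.2 mm)

Layer 67 (z = 20.1): the sphere is not intersected at this z (|z−center|=13.600 > r=6.5); the sphere at (14.5, 5) is absent (|z−center|=13.100 > r=6); the cube at (2, 6) is present — its section is the full 5.5×8 rectangle (area 44.00 mm²); Taking the union: only the 5.5×8 cube at (2, 6) is present, so the union is just that shape — area = 44.00 mm². So its area = 44.00 mm². Layer 24 (z = 7.2): the sphere: section is a regular 32-gon, circumradius = √(r²−h²) = √(6.5²−0.7²) = 6.462 (area = (32/2)·6.462²·sin(360°/32) = 130.35 mm²); the r=6 sphere at (14.5, 5) slices to a regular 32-gon of circumradius 5.997 (√(r²−h²) with h=0.2 from center) (area = (32/2)·5.997²·sin(360°/32) = 112.25 mm²); the cube at (2, 6) is absent (z outside [11, 32.5]); Combining (union): the 2 present regions are separate (no shared area or edge), so areas and boundary lengths simply add and each stays a separate island — area = 242.60 mm². So its area = 242.60 mm². Layer 24 is larger (242.60 vs 44.00 mm²).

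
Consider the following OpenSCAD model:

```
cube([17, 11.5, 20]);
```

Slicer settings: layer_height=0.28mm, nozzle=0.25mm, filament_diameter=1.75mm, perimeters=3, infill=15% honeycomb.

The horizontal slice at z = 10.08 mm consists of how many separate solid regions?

1

At z = 10.08 mm: the 17×11.5 cube contributes its full rectangle. The result has 1 disconnected region.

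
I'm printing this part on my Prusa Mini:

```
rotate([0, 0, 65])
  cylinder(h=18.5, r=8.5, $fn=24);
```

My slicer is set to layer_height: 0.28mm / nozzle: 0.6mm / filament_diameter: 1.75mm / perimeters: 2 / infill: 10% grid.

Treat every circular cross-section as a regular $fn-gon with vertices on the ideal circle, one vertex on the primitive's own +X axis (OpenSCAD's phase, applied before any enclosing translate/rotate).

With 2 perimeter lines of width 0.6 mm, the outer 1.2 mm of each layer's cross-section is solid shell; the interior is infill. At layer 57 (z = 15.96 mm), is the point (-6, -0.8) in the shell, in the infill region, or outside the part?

At z = 15.96 mm: the cylinder: section is a regular 24-gon, circumradius r=8.5; (rotated 65° about Z; rotation is an isometry so areas/perimeters/island counts are preserved). Overall, the cross-section is a single solid region. Undo the 65° rotation: the query point maps to (-3.261, 5.100) in the un-rotated model frame. The nearest boundary edge runs (-4.25, 7.36)→(-6.01, 6.01); distance from the point to it = 2.40 mm. The point is inside the cross-section and 2.40 mm from the nearest boundary — more than the 1.2 mm shell width (2 × 0.6), so it's in the infill interior.

infill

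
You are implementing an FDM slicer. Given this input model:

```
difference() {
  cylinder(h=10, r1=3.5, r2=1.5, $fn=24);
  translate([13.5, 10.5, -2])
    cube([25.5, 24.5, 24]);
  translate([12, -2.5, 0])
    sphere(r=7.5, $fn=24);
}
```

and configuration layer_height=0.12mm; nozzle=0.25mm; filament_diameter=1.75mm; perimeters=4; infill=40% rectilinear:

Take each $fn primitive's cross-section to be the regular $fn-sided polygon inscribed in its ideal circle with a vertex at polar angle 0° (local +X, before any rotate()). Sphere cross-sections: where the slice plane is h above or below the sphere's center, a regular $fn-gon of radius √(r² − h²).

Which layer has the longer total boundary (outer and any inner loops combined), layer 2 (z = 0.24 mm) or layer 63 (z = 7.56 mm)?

Layer 2 (z = 0.24): the cone (r1=3.5→r2=1.5) has section circumradius 3.452 here — a regular 24-gon (perimeter = 2·24·3.452·sin(180°/24) = 21.63 mm); the cube at (13.5, 10.5) is present — its section is the full 25.5×24.5 rectangle (perimeter 100.00 mm); the r=7.5 sphere at (12, -2.5) slices to a regular 24-gon of circumradius 7.496 (√(r²−h²) with h=0.24 from center) (perimeter = 2·24·7.496·sin(180°/24) = 46.97 mm); Taking the first minus the rest: starting from the cone, the 25.5×24.5 cube at (13.5, 10.5) misses the remaining region (no effect); the r=7.5 sphere at (12, -2.5) misses the remaining region (no effect) — boundary = 21.63 mm. So its perimeter = 21.63 mm. Layer 63 (z = 7.56): the cone: at t=0.756 of its height the radius interpolates to r₁+(r₂−r₁)t = 1.988, giving a regular 24-gon of that circumradius (perimeter = 2·24·1.988·sin(180°/24) = 12.46 mm); the 25.5×24.5 cube at (13.5, 10.5) contributes its full rectangle (perimeter 100.00 mm); the sphere at (12, -2.5) is absent (|z−center|=7.560 > r=7.5); Subtracting the remaining from the first: starting from the cone, the 25.5×24.5 cube at (13.5, 10.5) misses the remaining region (no effect) — boundary = 12.46 mm. So its perimeter = 12.46 mm. Layer 2 is larger (21.63 vs 12.46 mm).

layer 2 (z = 0.24 mm)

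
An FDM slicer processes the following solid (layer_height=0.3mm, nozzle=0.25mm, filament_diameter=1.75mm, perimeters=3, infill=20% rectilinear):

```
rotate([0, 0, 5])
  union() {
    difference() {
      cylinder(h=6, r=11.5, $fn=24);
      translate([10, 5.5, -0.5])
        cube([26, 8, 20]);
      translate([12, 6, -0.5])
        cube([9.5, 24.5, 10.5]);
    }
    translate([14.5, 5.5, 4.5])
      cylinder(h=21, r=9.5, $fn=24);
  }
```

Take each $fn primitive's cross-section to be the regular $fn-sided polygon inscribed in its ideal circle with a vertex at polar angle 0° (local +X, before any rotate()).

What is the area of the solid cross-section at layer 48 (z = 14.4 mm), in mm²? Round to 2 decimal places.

280.30 mm²

At z = 14.4 mm: the cylinder is not intersected at this z (z outside [0, 6]); the 26×8 cube at (10, 5.5) contributes its full rectangle (area 208.00 mm²); the cube at (12, 6) is not intersected at this z (z outside [-0.5, 10]); Subtracting the remaining from the first: the first operand is absent here, so nothing remains; the r=9.5 cylinder at (14.5, 5.5) gives a regular 24-gon of circumradius 9.5 (constant along its height) (area = (24/2)·9.500²·sin(360°/24) = 280.30 mm²); Combining (union): only the r=9.5 cylinder at (14.5, 5.5) is present, so the union is just that shape — area = 280.30 mm²; (rotated 5° about Z; rotation is an isometry so areas/perimeters/island counts are preserved). Overall, the cross-section is a single solid region. Net area = 280.30 mm².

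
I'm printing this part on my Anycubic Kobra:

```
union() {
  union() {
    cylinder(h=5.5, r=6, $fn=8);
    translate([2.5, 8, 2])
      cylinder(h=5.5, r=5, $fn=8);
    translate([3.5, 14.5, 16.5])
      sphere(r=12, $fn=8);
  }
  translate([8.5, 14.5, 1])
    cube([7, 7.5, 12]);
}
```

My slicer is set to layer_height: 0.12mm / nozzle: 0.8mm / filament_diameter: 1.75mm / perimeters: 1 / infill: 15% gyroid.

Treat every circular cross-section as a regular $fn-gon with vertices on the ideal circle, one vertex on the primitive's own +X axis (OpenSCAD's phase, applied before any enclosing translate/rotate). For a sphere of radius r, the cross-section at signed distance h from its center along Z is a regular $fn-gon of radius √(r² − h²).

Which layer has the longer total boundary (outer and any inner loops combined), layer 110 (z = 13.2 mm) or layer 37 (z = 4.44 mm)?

Layer 110 (z = 13.2): the cylinder is absent (z outside [0, 5.5]); the cylinder at (2.5, 8) does not reach this height (z outside [2, 7.5]); the r=12 sphere at (3.5, 14.5) slices to a regular 8-gon of circumradius 11.537 (√(r²−h²) with h=3.3 from center) (perimeter = 2·8·11.537·sin(180°/8) = 70.64 mm); Taking the union: only the r=12 sphere at (3.5, 14.5) is present, so the union is just that shape — boundary = 70.64 mm; the cube at (8.5, 14.5) does not reach this height (z outside [1, 13]); Merging all regions: only the result so far is present, so the union is just that shape — boundary = 70.64 mm. So its perimeter = 70.64 mm. Layer 37 (z = 4.44): the r=6 cylinder contributes a regular 8-gon of circumradius 6 (perimeter = 2·8·6.000·sin(180°/8) = 36.74 mm); the r=5 cylinder at (2.5, 8) gives a regular 8-gon of circumradius 5 (constant along its height) (perimeter = 2·8·5.000·sin(180°/8) = 30.61 mm); the sphere at (3.5, 14.5) does not reach this height (|z−center|=12.060 > r=12); Taking the union: the regions partially overlap (shared area 8.93 mm²), so the edge portions inside another operand are dropped and the merged outline is re-measured after clipping — boundary = 53.80 mm; the 7×7.5 cube at (8.5, 14.5) contributes its full rectangle (perimeter 29.00 mm); Taking the union: the 2 present regions are separate (no shared area or edge), so areas and boundary lengths simply add and each stays a separate island — boundary = 82.80 mm. So its perimeter = 82.80 mm. Layer 37 is larger (82.80 vs 70.64 mm).

layer 37 (z = 4.44 mm)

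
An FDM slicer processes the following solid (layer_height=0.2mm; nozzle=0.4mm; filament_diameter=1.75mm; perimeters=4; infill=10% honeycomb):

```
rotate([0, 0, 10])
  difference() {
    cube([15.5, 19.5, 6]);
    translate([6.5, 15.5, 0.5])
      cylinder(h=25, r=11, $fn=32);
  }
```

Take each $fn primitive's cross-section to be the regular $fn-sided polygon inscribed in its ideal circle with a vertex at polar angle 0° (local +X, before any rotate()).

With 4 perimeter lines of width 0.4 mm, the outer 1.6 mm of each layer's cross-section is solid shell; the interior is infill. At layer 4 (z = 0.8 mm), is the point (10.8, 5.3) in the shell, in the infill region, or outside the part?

At z = 0.8 mm: the cube is present — its section is the full 15.5×19.5 rectangle; the r=11 cylinder at (6.5, 15.5) gives a regular 32-gon of circumradius 11 (constant along its height); After the difference (first − rest): starting from the 15.5×19.5 cube, the r=11 cylinder at (6.5, 15.5) partially overlaps it — only the 214.91 mm² overlap (of its 377.69 mm²) is removed, clipping the outline — 1 connected region; (whole slice rotated 10° about Z — lengths, areas and connectivity unchanged). Overall, the cross-section is a single solid region. Undo the 10° rotation: the query point maps to (11.556, 3.344) in the un-rotated model frame. The nearest boundary edge runs (8.65, 4.71)→(10.71, 5.34); distance from the point to it = 2.17 mm. The point is inside the cross-section and 2.17 mm from the nearest boundary — more than the 1.6 mm shell width (4 × 0.4), so it's in the infill interior.

infill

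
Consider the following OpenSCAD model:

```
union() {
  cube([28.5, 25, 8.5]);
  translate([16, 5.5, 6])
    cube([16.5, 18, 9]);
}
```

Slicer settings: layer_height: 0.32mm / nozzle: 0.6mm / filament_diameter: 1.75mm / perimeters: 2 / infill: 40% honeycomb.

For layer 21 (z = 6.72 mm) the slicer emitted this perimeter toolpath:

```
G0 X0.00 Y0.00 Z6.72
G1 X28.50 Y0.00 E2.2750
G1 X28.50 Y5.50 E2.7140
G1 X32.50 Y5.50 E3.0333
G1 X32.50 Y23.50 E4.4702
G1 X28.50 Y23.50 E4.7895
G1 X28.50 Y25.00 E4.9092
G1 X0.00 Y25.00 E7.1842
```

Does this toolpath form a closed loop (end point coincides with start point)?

no

Start point (G0): (0.00, 0.00). End point (last G1): the path does not return to the start — open.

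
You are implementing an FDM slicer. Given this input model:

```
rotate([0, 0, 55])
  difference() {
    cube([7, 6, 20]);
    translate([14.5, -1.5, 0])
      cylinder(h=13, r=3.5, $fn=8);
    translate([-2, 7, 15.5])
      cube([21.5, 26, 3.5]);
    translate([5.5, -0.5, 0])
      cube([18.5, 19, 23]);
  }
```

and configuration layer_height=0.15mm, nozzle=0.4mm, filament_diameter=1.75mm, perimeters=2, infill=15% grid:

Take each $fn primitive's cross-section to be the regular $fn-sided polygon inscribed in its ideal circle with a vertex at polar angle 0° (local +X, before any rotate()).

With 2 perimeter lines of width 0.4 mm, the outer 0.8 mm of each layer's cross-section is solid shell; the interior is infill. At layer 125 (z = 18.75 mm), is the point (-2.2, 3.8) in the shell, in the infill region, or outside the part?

At z = 18.75 mm: the cube is present — its section is the full 7×6 rectangle; the cylinder at (14.5, -1.5) is not intersected at this z (z outside [0, 13]); the 21.5×26 cube at (-2, 7) contributes its full rectangle; the 18.5×19 cube at (5.5, -0.5) contributes its full rectangle; Taking the first minus the rest: starting from the 7×6 cube, the 21.5×26 cube at (-2, 7) misses the remaining region (no effect); the 18.5×19 cube at (5.5, -0.5) partially overlaps it — only the 9.00 mm² overlap (of its 351.50 mm²) is removed, clipping the outline — 1 connected region; (rotated 55° about Z; rotation is an isometry so areas/perimeters/island counts are preserved). Overall, the cross-section is a single solid region. Undo the 55° rotation: the query point maps to (1.851, 3.982) in the un-rotated model frame. The nearest boundary edge runs (0.00, 0.00)→(0.00, 6.00); distance from the point to it = 1.85 mm. The point is inside the cross-section and 1.85 mm from the nearest boundary — more than the 0.8 mm shell width (2 × 0.4), so it's in the infill interior.

infill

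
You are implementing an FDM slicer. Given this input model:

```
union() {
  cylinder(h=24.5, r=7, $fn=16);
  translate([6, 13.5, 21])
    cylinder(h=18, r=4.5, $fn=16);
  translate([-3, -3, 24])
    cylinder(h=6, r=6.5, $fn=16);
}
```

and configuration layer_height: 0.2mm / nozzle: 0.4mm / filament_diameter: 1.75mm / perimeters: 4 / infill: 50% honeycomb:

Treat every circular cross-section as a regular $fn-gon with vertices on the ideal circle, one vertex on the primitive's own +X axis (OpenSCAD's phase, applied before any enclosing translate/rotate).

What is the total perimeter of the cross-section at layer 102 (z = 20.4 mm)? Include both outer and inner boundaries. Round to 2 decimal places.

At z = 20.4 mm: the cylinder: section is a regular 16-gon, circumradius r=7 (perimeter = 2·16·7.000·sin(180°/16) = 43.70 mm); the cylinder at (6, 13.5) is absent (z outside [21, 39]); the cylinder at (-3, -3) does not reach this height (z outside [24, 30]); Taking the union: only the r=7 cylinder is present, so the union is just that shape — boundary = 43.70 mm. Overall, the cross-section is a single solid region. Total boundary length (outer) = 43.70 mm.

43.70 mm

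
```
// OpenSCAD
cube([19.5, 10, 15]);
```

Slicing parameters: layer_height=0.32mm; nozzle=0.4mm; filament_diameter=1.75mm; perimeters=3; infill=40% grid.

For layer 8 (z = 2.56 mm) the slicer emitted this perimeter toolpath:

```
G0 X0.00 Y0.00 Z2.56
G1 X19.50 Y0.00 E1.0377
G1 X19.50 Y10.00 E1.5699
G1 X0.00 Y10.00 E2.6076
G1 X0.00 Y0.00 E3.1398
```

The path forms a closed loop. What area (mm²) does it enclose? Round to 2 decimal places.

Apply the shoelace formula to the sequence of (X, Y) vertices; enclosed area = 195.00 mm².

195.00 mm²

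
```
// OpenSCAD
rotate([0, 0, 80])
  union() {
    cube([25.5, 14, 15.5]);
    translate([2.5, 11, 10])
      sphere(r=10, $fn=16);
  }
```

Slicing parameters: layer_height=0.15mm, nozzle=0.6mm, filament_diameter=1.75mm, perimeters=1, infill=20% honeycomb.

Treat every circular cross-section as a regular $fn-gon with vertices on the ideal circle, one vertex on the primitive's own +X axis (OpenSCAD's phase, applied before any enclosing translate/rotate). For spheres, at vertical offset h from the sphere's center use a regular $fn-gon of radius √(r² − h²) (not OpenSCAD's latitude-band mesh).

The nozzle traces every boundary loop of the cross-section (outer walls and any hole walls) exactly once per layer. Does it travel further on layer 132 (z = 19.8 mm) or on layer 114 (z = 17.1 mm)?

Layer 132 (z = 19.8): the cube is absent (z outside [0, 15.5]); the r=10 sphere at (2.5, 11) slices to a regular 16-gon of circumradius 1.990 (√(r²−h²) with h=9.8 from center) (perimeter = 2·16·1.990·sin(180°/16) = 12.42 mm); Merging all regions: only the r=10 sphere at (2.5, 11) is present, so the union is just that shape — boundary = 12.42 mm; (rotated 80° about Z; rotation is an isometry so areas/perimeters/island counts are preserved). So its perimeter = 12.42 mm. Layer 114 (z = 17.1): the cube is not intersected at this z (z outside [0, 15.5]); the sphere at (2.5, 11): section is a regular 16-gon, circumradius = √(r²−h²) = √(10²−7.1²) = 7.042 (perimeter = 2·16·7.042·sin(180°/16) = 43.96 mm); Combining (union): only the r=10 sphere at (2.5, 11) is present, so the union is just that shape — boundary = 43.96 mm; (whole slice rotated 80° about Z — lengths, areas and connectivity unchanged). So its perimeter = 43.96 mm. Layer 114 is larger (43.96 vs 12.42 mm).

layer 114 (z = 17.1 mm)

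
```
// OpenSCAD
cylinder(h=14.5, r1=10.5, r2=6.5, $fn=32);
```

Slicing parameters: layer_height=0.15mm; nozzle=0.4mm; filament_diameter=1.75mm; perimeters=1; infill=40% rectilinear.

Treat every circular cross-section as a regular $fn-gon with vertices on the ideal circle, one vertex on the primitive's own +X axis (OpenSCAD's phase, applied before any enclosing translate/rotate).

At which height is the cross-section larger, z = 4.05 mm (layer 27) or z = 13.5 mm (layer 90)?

Layer 27 (z = 4.05): the cone: at t=0.279 of its height the radius interpolates to r₁+(r₂−r₁)t = 9.383, giving a regular 32-gon of that circumradius (area = (32/2)·9.383²·sin(360°/32) = 274.80 mm²). So its area = 274.80 mm². Layer 90 (z = 13.5): the cone: at t=0.931 of its height the radius interpolates to r₁+(r₂−r₁)t = 6.776, giving a regular 32-gon of that circumradius (area = (32/2)·6.776²·sin(360°/32) = 143.31 mm²). So its area = 143.31 mm². Layer 27 is larger (274.80 vs 143.31 mm²).

layer 27 (z = 4.05 mm)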